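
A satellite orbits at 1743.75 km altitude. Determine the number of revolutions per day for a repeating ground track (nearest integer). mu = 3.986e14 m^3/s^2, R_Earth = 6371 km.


r = 8.11475e+06 m
T = 2*pi*sqrt(r^3/mu) = 7274.8482 s = 121.2475 min
revs/day = 1440 / 121.2475 = 11.8765
Rounded: 12 revolutions per day

12 revolutions per day


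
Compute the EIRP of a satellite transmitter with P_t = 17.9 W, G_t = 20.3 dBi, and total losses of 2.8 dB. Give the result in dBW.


Pt = 17.9 W = 12.5285 dBW
EIRP = Pt_dBW + Gt - losses = 12.5285 + 20.3 - 2.8 = 30.0285 dBW

30.0285 dBW


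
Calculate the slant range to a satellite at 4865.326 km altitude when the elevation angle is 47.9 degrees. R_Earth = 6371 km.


h = 4865.326 km, el = 47.9 deg
d = -R_E*sin(el) + sqrt((R_E*sin(el))^2 + 2*R_E*h + h^2)
d = -6371.0000*sin(0.8360127) + sqrt((6371.0000*0.7419758)^2 + 2*6371.0000*4865.326 + 4865.326^2)
d = 5665.7118 km

5665.7118 km


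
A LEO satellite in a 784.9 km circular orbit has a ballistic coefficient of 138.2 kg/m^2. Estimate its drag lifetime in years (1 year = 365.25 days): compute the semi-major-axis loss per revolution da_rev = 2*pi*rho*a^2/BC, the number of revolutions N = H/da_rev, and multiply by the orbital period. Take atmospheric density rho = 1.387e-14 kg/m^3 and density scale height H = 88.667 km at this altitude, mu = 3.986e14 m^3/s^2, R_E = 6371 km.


a = R_E + alt = 7155.9000 km = 7.1559e+06 m
da_rev = 2*pi*rho*a^2/BC = 2*pi*1.387e-14*(7.1559e+06)^2/138.2 = 0.0322906518 m per revolution
N = H/da_rev = 88667.0000 m / 0.0322906518 m = 2.7459031e+06 revolutions
P = 2*pi*sqrt(a^3/mu) = 6024.3142 s
lifetime = N*P = 2.7459031e+06 * 6024.3142 = 1.6542183e+10 s = 191460.4501 days
years = 191460.4501 / 365.25 = 524.1901 years

524.1901 years


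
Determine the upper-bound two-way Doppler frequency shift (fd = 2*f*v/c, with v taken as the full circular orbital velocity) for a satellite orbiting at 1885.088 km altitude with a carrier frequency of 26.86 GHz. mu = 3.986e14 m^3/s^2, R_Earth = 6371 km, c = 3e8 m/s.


r = 8.256088e+06 m
v = sqrt(mu/r) = 6948.3469 m/s (worst-case radial velocity)
f = 26.86 GHz = 2.686e+10 Hz
fd = 2*f*v/c = 2*2.686e+10*6948.3469/3.0e+08
fd = 1.2442173e+06 Hz

1.2442e+06 Hz


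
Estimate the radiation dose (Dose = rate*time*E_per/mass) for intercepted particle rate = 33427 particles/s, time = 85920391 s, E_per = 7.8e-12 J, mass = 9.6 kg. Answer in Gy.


Total energy deposited = rate * time * E_per
  = 33427 * 85920391 * 7.8e-12 = 22.4021 J
Dose = E_total / mass = 22.4021 / 9.6
Dose = 2.3335 Gy

2.3335 Gy


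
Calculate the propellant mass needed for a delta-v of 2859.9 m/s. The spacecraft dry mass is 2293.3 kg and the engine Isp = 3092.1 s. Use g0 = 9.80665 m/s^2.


ve = Isp * g0 = 3092.1 * 9.80665 = 30323.142465 m/s
mass ratio = exp(dv/ve) = exp(2859.9/30323.142465) = 1.09890486
m_prop = m_dry * (mr - 1) = 2293.3 * (1.09890486 - 1)
m_prop = 226.8185 kg

226.8185 kg


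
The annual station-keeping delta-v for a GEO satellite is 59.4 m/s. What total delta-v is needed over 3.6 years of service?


dV = rate * years = 59.4 * 3.6
dV = 213.8400 m/s

213.8400 m/s


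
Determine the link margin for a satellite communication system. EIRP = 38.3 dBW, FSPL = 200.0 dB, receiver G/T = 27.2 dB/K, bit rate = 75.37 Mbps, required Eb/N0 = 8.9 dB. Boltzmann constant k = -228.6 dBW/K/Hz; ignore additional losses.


C/N0 = EIRP - FSPL + G/T - k = 38.3 - 200.0 + 27.2 - (-228.6)
C/N0 = 94.1000 dB-Hz
R_b = 75.37 Mbps = 7.537e+07 bps -> 10*log10(R_b) = 78.7720 dB-Hz
Eb/N0 = C/N0 - 10*log10(R_b) = 94.1000 - 78.7720 = 15.3280 dB
Margin = Eb/N0 - Eb/N0_req = 15.3280 - 8.9 = 6.4280 dB (link closes)

6.4280 dB


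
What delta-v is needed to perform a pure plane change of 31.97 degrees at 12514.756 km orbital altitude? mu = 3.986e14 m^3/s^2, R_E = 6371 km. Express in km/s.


r = 18885.7560 km = 1.8885756e+07 m
V = sqrt(mu/r) = 4594.1107 m/s
di = 31.97 deg = 0.5579818 rad
dV = 2*V*sin(di/2) = 2*4594.1107*sin(0.2789909)
dV = 2530.3047 m/s = 2.5303 km/s

2.5303 km/s


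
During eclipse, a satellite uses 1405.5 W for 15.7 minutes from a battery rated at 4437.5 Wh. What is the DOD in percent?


E_used = P * t / 60 = 1405.5 * 15.7 / 60 = 367.7725 Wh
DOD = E_used / E_total * 100 = 367.7725 / 4437.5 * 100
DOD = 8.2878 %

8.2878 %


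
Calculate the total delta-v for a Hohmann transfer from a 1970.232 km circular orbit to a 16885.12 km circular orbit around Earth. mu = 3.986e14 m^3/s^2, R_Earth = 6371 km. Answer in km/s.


r1 = 8341.2320 km = 8.341232e+06 m
r2 = 23256.1200 km = 2.325612e+07 m
dv1 = sqrt(mu/r1)*(sqrt(2*r2/(r1+r2)) - 1) = 1474.3073 m/s
dv2 = sqrt(mu/r2)*(1 - sqrt(2*r1/(r1+r2))) = 1131.8103 m/s
total dv = |dv1| + |dv2| = 1474.3073 + 1131.8103 = 2606.1176 m/s = 2.6061 km/s

2.6061 km/s


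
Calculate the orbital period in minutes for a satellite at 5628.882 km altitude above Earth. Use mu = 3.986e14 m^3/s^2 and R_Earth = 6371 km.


r = 11999.8820 km = 1.1999882e+07 m
T = 2*pi*sqrt(r^3/mu) = 2*pi*sqrt(1.727949e+21 / 3.986e14)
T = 13082.0765 s = 218.0346 min

218.0346 minutes


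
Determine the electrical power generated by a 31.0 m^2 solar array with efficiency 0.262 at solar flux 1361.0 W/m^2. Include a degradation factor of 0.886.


P = area * eta * S * degradation
P = 31.0 * 0.262 * 1361.0 * 0.886
P = 9793.8812 W

9793.8812 W


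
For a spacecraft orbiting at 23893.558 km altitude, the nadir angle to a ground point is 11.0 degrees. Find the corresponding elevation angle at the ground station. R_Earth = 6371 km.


r = R_E + alt = 30264.5580 km
Law of sines in the satellite / Earth-center / ground-point triangle:
  sin(nadir)/R_E = sin(90 + el)/r  =>  cos(el) = (r/R_E)*sin(nadir)
cos(el) = (30264.5580 / 6371.0000) * sin(11.0 deg) = 0.9064119
el = arccos(0.9064119) = 24.9859 deg
(Earth-central angle = 90 - nadir - el = 54.0141 deg)

24.9859 degrees


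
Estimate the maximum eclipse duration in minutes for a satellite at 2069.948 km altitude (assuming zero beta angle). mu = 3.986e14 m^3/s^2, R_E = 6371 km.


r = 8440.9480 km
T = 128.6313 min
Eclipse fraction = arcsin(R_E/r)/pi = arcsin(6371.0000/8440.9480)/pi
= arcsin(0.754773)/pi = 0.272253
Eclipse duration = 0.272253 * 128.6313 = 35.0203 min

35.0203 minutes


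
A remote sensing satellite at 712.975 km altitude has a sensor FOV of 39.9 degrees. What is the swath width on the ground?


FOV = 39.9 deg = 0.6963864 rad
swath = 2 * alt * tan(FOV/2) = 2 * 712.975 * tan(0.3481932)
swath = 2 * 712.975 * 0.3629823
swath = 517.5946 km

517.5946 km


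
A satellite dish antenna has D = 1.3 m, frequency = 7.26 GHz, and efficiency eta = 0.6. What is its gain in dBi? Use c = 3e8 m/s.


lambda = c/f = 3e8 / 7.26e+09 = 0.04132231 m
G = eta*(pi*D/lambda)^2 = 0.6*(pi*1.3/0.04132231)^2
G = 5860.9556 (linear)
G = 10*log10(5860.9556) = 37.6797 dBi

37.6797 dBi


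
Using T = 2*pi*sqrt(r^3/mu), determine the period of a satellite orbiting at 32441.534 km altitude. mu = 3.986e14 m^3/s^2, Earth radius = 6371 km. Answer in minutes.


r = 38812.5340 km = 3.8812534e+07 m
T = 2*pi*sqrt(r^3/mu) = 2*pi*sqrt(5.8467698e+22 / 3.986e14)
T = 76097.2948 s = 1268.2882 min

1268.2882 minutes


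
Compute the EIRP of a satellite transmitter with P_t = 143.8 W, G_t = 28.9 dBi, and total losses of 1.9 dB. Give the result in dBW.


Pt = 143.8 W = 21.5776 dBW
EIRP = Pt_dBW + Gt - losses = 21.5776 + 28.9 - 1.9 = 48.5776 dBW

48.5776 dBW


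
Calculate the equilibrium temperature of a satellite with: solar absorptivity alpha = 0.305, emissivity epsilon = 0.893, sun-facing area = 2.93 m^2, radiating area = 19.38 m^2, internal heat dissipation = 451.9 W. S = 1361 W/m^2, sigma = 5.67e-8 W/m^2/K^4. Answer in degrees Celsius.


Numerator = alpha*S*A_sun + Q_int = 0.305*1361*2.93 + 451.9 = 1668.1577 W
Denominator = eps*sigma*A_rad = 0.893*5.67e-8*19.38 = 9.8126948e-07 W/K^4
T^4 = 1.6999995e+09 K^4
T = 203.0543 K = -70.0957 C

-70.0957 degrees Celsius


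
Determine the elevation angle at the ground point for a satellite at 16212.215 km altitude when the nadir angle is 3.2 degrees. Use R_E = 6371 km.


r = R_E + alt = 22583.2150 km
Law of sines in the satellite / Earth-center / ground-point triangle:
  sin(nadir)/R_E = sin(90 + el)/r  =>  cos(el) = (r/R_E)*sin(nadir)
cos(el) = (22583.2150 / 6371.0000) * sin(3.2 deg) = 0.1978699
el = arccos(0.1978699) = 78.5876 deg
(Earth-central angle = 90 - nadir - el = 8.2124 deg)

78.5876 degrees


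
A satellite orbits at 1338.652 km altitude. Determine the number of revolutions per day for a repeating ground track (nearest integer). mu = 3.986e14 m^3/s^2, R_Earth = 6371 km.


r = 7.709652e+06 m
T = 2*pi*sqrt(r^3/mu) = 6736.9509 s = 112.2825 min
revs/day = 1440 / 112.2825 = 12.8248
Rounded: 13 revolutions per day

13 revolutions per day


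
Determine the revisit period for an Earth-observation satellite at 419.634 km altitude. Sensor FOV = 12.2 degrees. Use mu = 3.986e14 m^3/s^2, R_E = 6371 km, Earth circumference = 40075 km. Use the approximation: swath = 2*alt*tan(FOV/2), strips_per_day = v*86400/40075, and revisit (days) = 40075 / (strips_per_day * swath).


swath = 2*419.634*tan(0.1064651) = 89.6919 km
v = sqrt(mu/r) = 7661.4943 m/s = 7.6615 km/s
strips/day = v*86400/40075 = 7.6615*86400/40075 = 16.5179
coverage/day = strips * swath = 16.5179 * 89.6919 = 1481.5175 km
revisit = 40075 / 1481.5175 = 27.0500 days

27.0500 days


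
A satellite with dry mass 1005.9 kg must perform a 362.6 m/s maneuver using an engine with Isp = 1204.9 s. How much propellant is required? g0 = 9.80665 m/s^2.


ve = Isp * g0 = 1204.9 * 9.80665 = 11816.032585 m/s
mass ratio = exp(dv/ve) = exp(362.6/11816.032585) = 1.03116282
m_prop = m_dry * (mr - 1) = 1005.9 * (1.03116282 - 1)
m_prop = 31.3467 kg

31.3467 kg


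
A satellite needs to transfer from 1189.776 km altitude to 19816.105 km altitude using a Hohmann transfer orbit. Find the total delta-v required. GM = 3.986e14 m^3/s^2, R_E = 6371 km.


r1 = 7560.7760 km = 7.560776e+06 m
r2 = 26187.1050 km = 2.6187105e+07 m
dv1 = sqrt(mu/r1)*(sqrt(2*r2/(r1+r2)) - 1) = 1784.4413 m/s
dv2 = sqrt(mu/r2)*(1 - sqrt(2*r1/(r1+r2))) = 1289.8808 m/s
total dv = |dv1| + |dv2| = 1784.4413 + 1289.8808 = 3074.3221 m/s = 3.0743 km/s

3.0743 km/s


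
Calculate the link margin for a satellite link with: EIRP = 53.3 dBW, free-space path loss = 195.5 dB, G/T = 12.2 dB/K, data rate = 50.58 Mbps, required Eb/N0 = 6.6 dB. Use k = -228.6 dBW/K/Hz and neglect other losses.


C/N0 = EIRP - FSPL + G/T - k = 53.3 - 195.5 + 12.2 - (-228.6)
C/N0 = 98.6000 dB-Hz
R_b = 50.58 Mbps = 5.058e+07 bps -> 10*log10(R_b) = 77.0398 dB-Hz
Eb/N0 = C/N0 - 10*log10(R_b) = 98.6000 - 77.0398 = 21.5602 dB
Margin = Eb/N0 - Eb/N0_req = 21.5602 - 6.6 = 14.9602 dB (link closes)

14.9602 dB


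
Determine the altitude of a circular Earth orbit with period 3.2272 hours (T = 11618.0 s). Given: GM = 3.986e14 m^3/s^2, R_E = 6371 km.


T = 11618.0 s
r = (mu*T^2/(4*pi^2))^(1/3) = (3.986e14 * 11618.0^2 / (4*pi^2))^(1/3)
r = 1.1086984e+07 m = 11086.9843 km
alt = r - R_E = 11086.9843 - 6371 = 4715.9843 km

4715.9843 km


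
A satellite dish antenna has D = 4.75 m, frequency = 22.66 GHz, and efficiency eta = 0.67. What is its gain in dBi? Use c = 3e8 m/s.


lambda = c/f = 3e8 / 2.266e+10 = 0.01323919 m
G = eta*(pi*D/lambda)^2 = 0.67*(pi*4.75/0.01323919)^2
G = 851214.6097 (linear)
G = 10*log10(851214.6097) = 59.3004 dBi

59.3004 dBi


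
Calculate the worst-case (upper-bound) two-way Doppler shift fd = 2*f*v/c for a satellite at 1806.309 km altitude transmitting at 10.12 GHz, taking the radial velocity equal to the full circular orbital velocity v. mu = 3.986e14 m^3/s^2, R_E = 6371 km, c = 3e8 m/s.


r = 8.177309e+06 m
v = sqrt(mu/r) = 6981.7363 m/s (worst-case radial velocity)
f = 10.12 GHz = 1.012e+10 Hz
fd = 2*f*v/c = 2*1.012e+10*6981.7363/3.0e+08
fd = 471034.4770 Hz

471034.4770 Hz


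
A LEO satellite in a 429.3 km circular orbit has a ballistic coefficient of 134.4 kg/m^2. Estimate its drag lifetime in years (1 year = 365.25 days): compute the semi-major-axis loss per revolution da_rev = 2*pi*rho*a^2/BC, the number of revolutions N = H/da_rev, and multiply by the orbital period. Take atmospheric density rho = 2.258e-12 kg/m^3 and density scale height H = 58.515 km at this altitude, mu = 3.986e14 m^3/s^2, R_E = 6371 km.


a = R_E + alt = 6800.3000 km = 6.8003e+06 m
da_rev = 2*pi*rho*a^2/BC = 2*pi*2.258e-12*(6.8003e+06)^2/134.4 = 4.881583 m per revolution
N = H/da_rev = 58515.0000 m / 4.881583 m = 11986.8902 revolutions
P = 2*pi*sqrt(a^3/mu) = 5580.8883 s
lifetime = N*P = 11986.8902 * 5580.8883 = 6.6897495e+07 s = 774.2766 days
years = 774.2766 / 365.25 = 2.1199 years

2.1199 years


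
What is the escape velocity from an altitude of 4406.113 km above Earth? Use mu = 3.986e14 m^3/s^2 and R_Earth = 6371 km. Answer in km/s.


r = 6371.0 + 4406.113 = 10777.1130 km = 1.0777113e+07 m
v_esc = sqrt(2*mu/r) = sqrt(2*3.986e14 / 1.0777113e+07)
v_esc = 8600.6728 m/s = 8.6007 km/s

8.6007 km/s


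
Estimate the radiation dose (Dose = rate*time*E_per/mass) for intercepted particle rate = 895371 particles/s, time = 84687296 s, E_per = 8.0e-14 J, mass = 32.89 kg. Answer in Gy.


Total energy deposited = rate * time * E_per
  = 895371 * 84687296 * 8.0e-14 = 6.0661 J
Dose = E_total / mass = 6.0661 / 32.89
Dose = 0.1844367 Gy

0.1844 Gy


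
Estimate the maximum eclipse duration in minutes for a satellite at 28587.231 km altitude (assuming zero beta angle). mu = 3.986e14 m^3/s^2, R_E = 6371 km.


r = 34958.2310 km
T = 1084.1369 min
Eclipse fraction = arcsin(R_E/r)/pi = arcsin(6371.0000/34958.2310)/pi
= arcsin(0.1822461)/pi = 0.05833674
Eclipse duration = 0.05833674 * 1084.1369 = 63.2450 min

63.2450 minutes


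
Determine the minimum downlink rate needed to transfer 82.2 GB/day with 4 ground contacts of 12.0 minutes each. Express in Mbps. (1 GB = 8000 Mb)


total contact time = 4 * 12.0 * 60 = 2880.0000 s
data = 82.2 GB = 657600.0000 Mb
rate = 657600.0000 / 2880.0000 = 228.3333 Mbps

228.3333 Mbps


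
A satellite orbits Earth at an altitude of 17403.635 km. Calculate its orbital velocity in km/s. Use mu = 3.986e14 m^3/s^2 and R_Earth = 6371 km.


r = R_E + alt = 6371.0 + 17403.635 = 23774.6350 km = 2.3774635e+07 m
v = sqrt(mu/r) = sqrt(3.986e14 / 2.3774635e+07) = 4094.6022 m/s = 4.0946 km/s

4.0946 km/s


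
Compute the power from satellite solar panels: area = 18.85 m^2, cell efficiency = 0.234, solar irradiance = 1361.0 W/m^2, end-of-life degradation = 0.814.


P = area * eta * S * degradation
P = 18.85 * 0.234 * 1361.0 * 0.814
P = 4886.6332 W

4886.6332 W


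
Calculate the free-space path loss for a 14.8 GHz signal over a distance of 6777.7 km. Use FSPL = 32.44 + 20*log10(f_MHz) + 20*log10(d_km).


f = 14.8 GHz = 14800.0000 MHz
d = 6777.7 km
FSPL = 32.44 + 20*log10(14800.0000) + 20*log10(6777.7)
FSPL = 32.44 + 83.4052 + 76.6216
FSPL = 192.4669 dB

192.4669 dB


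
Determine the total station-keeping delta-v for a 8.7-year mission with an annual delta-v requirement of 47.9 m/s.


dV = rate * years = 47.9 * 8.7
dV = 416.7300 m/s

416.7300 m/s


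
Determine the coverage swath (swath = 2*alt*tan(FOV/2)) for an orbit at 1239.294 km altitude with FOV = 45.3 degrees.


FOV = 45.3 deg = 0.7906342 rad
swath = 2 * alt * tan(FOV/2) = 2 * 1239.294 * tan(0.3953171)
swath = 2 * 1239.294 * 0.4172841
swath = 1034.2753 km

1034.2753 km


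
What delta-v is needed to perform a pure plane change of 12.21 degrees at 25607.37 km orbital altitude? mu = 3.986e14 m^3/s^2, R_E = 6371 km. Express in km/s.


r = 31978.3700 km = 3.197837e+07 m
V = sqrt(mu/r) = 3530.5347 m/s
di = 12.21 deg = 0.2131047 rad
dV = 2*V*sin(di/2) = 2*3530.5347*sin(0.1065524)
dV = 750.9507 m/s = 0.7509507 km/s

0.7510 km/s


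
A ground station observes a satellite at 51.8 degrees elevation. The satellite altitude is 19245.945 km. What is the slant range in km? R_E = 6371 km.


h = 19245.945 km, el = 51.8 deg
d = -R_E*sin(el) + sqrt((R_E*sin(el))^2 + 2*R_E*h + h^2)
d = -6371.0000*sin(0.9040806) + sqrt((6371.0000*0.7858569)^2 + 2*6371.0000*19245.945 + 19245.945^2)
d = 20305.4613 km

20305.4613 km


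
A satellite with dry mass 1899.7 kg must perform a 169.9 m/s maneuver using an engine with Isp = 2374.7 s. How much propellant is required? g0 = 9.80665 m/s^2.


ve = Isp * g0 = 2374.7 * 9.80665 = 23287.851755 m/s
mass ratio = exp(dv/ve) = exp(169.9/23287.851755) = 1.00732233
m_prop = m_dry * (mr - 1) = 1899.7 * (1.00732233 - 1)
m_prop = 13.9102 kg

13.9102 kg


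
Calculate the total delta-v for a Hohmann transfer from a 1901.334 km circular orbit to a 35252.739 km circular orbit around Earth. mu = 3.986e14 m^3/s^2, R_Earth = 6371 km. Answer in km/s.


r1 = 8272.3340 km = 8.272334e+06 m
r2 = 41623.7390 km = 4.1623739e+07 m
dv1 = sqrt(mu/r1)*(sqrt(2*r2/(r1+r2)) - 1) = 2024.6496 m/s
dv2 = sqrt(mu/r2)*(1 - sqrt(2*r1/(r1+r2))) = 1312.6107 m/s
total dv = |dv1| + |dv2| = 2024.6496 + 1312.6107 = 3337.2602 m/s = 3.3373 km/s

3.3373 km/s


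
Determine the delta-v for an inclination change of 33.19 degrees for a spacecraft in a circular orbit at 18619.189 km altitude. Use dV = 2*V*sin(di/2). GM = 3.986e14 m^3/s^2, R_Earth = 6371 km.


r = 24990.1890 km = 2.4990189e+07 m
V = sqrt(mu/r) = 3993.7776 m/s
di = 33.19 deg = 0.5792748 rad
dV = 2*V*sin(di/2) = 2*3993.7776*sin(0.2896374)
dV = 2281.2836 m/s = 2.2813 km/s

2.2813 km/s


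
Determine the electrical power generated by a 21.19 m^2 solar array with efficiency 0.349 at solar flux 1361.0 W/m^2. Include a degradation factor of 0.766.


P = area * eta * S * degradation
P = 21.19 * 0.349 * 1361.0 * 0.766
P = 7709.8030 W

7709.8030 W


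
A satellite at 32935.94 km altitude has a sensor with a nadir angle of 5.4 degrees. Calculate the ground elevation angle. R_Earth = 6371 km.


r = R_E + alt = 39306.9400 km
Law of sines in the satellite / Earth-center / ground-point triangle:
  sin(nadir)/R_E = sin(90 + el)/r  =>  cos(el) = (r/R_E)*sin(nadir)
cos(el) = (39306.9400 / 6371.0000) * sin(5.4 deg) = 0.5806168
el = arccos(0.5806168) = 54.5061 deg
(Earth-central angle = 90 - nadir - el = 30.0939 deg)

54.5061 degrees


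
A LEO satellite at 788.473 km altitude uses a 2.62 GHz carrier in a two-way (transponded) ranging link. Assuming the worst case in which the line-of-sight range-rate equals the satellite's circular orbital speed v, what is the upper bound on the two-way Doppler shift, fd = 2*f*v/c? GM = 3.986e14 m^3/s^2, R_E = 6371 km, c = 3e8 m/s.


r = 7.159473e+06 m
v = sqrt(mu/r) = 7461.5340 m/s (worst-case radial velocity)
f = 2.62 GHz = 2.62e+09 Hz
fd = 2*f*v/c = 2*2.62e+09*7461.5340/3.0e+08
fd = 130328.1263 Hz

130328.1263 Hz


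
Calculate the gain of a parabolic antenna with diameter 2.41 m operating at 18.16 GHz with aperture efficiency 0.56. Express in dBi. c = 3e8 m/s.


lambda = c/f = 3e8 / 1.816e+10 = 0.01651982 m
G = eta*(pi*D/lambda)^2 = 0.56*(pi*2.41/0.01651982)^2
G = 117628.0876 (linear)
G = 10*log10(117628.0876) = 50.7051 dBi

50.7051 dBi


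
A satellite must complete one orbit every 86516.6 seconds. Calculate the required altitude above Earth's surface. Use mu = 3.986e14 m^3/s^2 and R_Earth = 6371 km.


T = 86516.6 s
r = (mu*T^2/(4*pi^2))^(1/3) = (3.986e14 * 86516.6^2 / (4*pi^2))^(1/3)
r = 4.2279075e+07 m = 42279.0755 km
alt = r - R_E = 42279.0755 - 6371 = 35908.0755 km

35908.0755 km


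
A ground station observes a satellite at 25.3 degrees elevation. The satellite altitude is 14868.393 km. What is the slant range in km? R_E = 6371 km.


h = 14868.393 km, el = 25.3 deg
d = -R_E*sin(el) + sqrt((R_E*sin(el))^2 + 2*R_E*h + h^2)
d = -6371.0000*sin(0.4415683) + sqrt((6371.0000*0.4273579)^2 + 2*6371.0000*14868.393 + 14868.393^2)
d = 17720.7678 km

17720.7678 km


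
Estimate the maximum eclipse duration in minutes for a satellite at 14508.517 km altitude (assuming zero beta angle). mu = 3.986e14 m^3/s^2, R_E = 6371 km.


r = 20879.5170 km
T = 500.4269 min
Eclipse fraction = arcsin(R_E/r)/pi = arcsin(6371.0000/20879.5170)/pi
= arcsin(0.3051316)/pi = 0.09870045
Eclipse duration = 0.09870045 * 500.4269 = 49.3924 min

49.3924 minutes


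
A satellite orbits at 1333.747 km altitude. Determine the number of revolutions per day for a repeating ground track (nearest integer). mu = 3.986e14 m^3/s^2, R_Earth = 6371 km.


r = 7.704747e+06 m
T = 2*pi*sqrt(r^3/mu) = 6730.5227 s = 112.1754 min
revs/day = 1440 / 112.1754 = 12.8370
Rounded: 13 revolutions per day

13 revolutions per day


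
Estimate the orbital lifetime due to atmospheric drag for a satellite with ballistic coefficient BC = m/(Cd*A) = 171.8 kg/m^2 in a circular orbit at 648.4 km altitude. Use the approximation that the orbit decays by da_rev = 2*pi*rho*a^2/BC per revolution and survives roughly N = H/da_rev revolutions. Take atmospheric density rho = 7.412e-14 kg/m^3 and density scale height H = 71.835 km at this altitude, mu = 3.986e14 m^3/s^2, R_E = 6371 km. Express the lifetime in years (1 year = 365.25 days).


a = R_E + alt = 7019.4000 km = 7.0194e+06 m
da_rev = 2*pi*rho*a^2/BC = 2*pi*7.412e-14*(7.0194e+06)^2/171.8 = 0.133564826 m per revolution
N = H/da_rev = 71835.0000 m / 0.133564826 m = 537828.7251 revolutions
P = 2*pi*sqrt(a^3/mu) = 5852.7666 s
lifetime = N*P = 537828.7251 * 5852.7666 = 3.147786e+09 s = 36432.7086 days
years = 36432.7086 / 365.25 = 99.7473 years

99.7473 years


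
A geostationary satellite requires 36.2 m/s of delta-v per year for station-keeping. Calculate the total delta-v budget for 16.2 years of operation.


dV = rate * years = 36.2 * 16.2
dV = 586.4400 m/s

586.4400 m/s


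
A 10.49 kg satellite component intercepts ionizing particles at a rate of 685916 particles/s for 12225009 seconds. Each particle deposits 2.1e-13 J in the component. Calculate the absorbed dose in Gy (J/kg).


Total energy deposited = rate * time * E_per
  = 685916 * 12225009 * 2.1e-13 = 1.7609 J
Dose = E_total / mass = 1.7609 / 10.49
Dose = 0.1678665 Gy

0.1679 Gy


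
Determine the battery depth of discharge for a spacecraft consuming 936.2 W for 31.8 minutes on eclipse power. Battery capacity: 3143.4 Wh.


E_used = P * t / 60 = 936.2 * 31.8 / 60 = 496.1860 Wh
DOD = E_used / E_total * 100 = 496.1860 / 3143.4 * 100
DOD = 15.7850 %

15.7850 %


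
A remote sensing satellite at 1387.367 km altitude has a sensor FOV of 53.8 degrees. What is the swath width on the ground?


FOV = 53.8 deg = 0.9389871 rad
swath = 2 * alt * tan(FOV/2) = 2 * 1387.367 * tan(0.4694936)
swath = 2 * 1387.367 * 0.507329
swath = 1407.7029 km

1407.7029 km


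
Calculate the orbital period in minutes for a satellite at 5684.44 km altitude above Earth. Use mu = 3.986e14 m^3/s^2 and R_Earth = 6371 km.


r = 12055.4400 km = 1.205544e+07 m
T = 2*pi*sqrt(r^3/mu) = 2*pi*sqrt(1.7520609e+21 / 3.986e14)
T = 13173.0342 s = 219.5506 min

219.5506 minutes


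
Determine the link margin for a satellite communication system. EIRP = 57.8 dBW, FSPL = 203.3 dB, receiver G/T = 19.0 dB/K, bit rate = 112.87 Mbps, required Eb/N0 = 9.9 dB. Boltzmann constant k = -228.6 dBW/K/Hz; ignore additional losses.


C/N0 = EIRP - FSPL + G/T - k = 57.8 - 203.3 + 19.0 - (-228.6)
C/N0 = 102.1000 dB-Hz
R_b = 112.87 Mbps = 1.1287e+08 bps -> 10*log10(R_b) = 80.5258 dB-Hz
Eb/N0 = C/N0 - 10*log10(R_b) = 102.1000 - 80.5258 = 21.5742 dB
Margin = Eb/N0 - Eb/N0_req = 21.5742 - 9.9 = 11.6742 dB (link closes)

11.6742 dB


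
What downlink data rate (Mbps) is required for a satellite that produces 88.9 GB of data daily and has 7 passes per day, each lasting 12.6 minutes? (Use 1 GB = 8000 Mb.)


total contact time = 7 * 12.6 * 60 = 5292.0000 s
data = 88.9 GB = 711200.0000 Mb
rate = 711200.0000 / 5292.0000 = 134.3915 Mbps

134.3915 Mbps


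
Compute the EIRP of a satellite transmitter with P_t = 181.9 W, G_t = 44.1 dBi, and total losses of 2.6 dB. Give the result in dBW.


Pt = 181.9 W = 22.5983 dBW
EIRP = Pt_dBW + Gt - losses = 22.5983 + 44.1 - 2.6 = 64.0983 dBW

64.0983 dBW


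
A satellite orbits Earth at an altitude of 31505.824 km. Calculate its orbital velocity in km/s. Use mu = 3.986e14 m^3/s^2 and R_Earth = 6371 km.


r = R_E + alt = 6371.0 + 31505.824 = 37876.8240 km = 3.7876824e+07 m
v = sqrt(mu/r) = sqrt(3.986e14 / 3.7876824e+07) = 3244.0076 m/s = 3.2440 km/s

3.2440 km/s


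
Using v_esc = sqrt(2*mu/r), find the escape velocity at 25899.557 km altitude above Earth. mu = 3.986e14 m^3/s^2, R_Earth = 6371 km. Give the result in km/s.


r = 6371.0 + 25899.557 = 32270.5570 km = 3.2270557e+07 m
v_esc = sqrt(2*mu/r) = sqrt(2*3.986e14 / 3.2270557e+07)
v_esc = 4970.2750 m/s = 4.9703 km/s

4.9703 km/s


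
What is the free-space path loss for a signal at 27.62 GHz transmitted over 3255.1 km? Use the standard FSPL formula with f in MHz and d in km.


f = 27.62 GHz = 27620.0000 MHz
d = 3255.1 km
FSPL = 32.44 + 20*log10(27620.0000) + 20*log10(3255.1)
FSPL = 32.44 + 88.8245 + 70.2513
FSPL = 191.5158 dB

191.5158 dB


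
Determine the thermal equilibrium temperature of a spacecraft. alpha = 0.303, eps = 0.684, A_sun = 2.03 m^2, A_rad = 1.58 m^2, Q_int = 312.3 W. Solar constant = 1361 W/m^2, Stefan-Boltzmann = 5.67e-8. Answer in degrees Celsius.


Numerator = alpha*S*A_sun + Q_int = 0.303*1361*2.03 + 312.3 = 1149.4375 W
Denominator = eps*sigma*A_rad = 0.684*5.67e-8*1.58 = 6.1276824e-08 W/K^4
T^4 = 1.8758111e+10 K^4
T = 370.0814 K = 96.9314 C

96.9314 degrees Celsius


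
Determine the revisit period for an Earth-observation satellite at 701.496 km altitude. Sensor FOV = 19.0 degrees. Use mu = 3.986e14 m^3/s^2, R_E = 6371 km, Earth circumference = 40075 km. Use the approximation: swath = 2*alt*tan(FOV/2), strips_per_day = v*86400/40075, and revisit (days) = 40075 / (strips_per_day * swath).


swath = 2*701.496*tan(0.1658063) = 234.7803 km
v = sqrt(mu/r) = 7507.2744 m/s = 7.5073 km/s
strips/day = v*86400/40075 = 7.5073*86400/40075 = 16.1854
coverage/day = strips * swath = 16.1854 * 234.7803 = 3800.0056 km
revisit = 40075 / 3800.0056 = 10.5460 days

10.5460 days


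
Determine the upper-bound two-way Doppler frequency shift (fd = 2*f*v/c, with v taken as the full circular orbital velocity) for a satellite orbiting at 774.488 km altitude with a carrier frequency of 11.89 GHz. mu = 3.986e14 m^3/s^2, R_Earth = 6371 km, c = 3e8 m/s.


r = 7.145488e+06 m
v = sqrt(mu/r) = 7468.8322 m/s (worst-case radial velocity)
f = 11.89 GHz = 1.189e+10 Hz
fd = 2*f*v/c = 2*1.189e+10*7468.8322/3.0e+08
fd = 592029.4292 Hz

592029.4292 Hz


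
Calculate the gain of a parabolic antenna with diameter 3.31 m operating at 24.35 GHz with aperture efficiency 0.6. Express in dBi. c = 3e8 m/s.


lambda = c/f = 3e8 / 2.435e+10 = 0.01232033 m
G = eta*(pi*D/lambda)^2 = 0.6*(pi*3.31/0.01232033)^2
G = 427427.4453 (linear)
G = 10*log10(427427.4453) = 56.3086 dBi

56.3086 dBi


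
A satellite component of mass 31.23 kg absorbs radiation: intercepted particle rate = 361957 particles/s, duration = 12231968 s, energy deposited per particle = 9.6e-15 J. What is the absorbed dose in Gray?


Total energy deposited = rate * time * E_per
  = 361957 * 12231968 * 9.6e-15 = 0.04250349 J
Dose = E_total / mass = 0.04250349 / 31.23
Dose = 0.001360983 Gy

0.0014 Gy


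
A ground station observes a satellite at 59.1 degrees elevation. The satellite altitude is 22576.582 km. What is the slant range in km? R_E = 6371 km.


h = 22576.582 km, el = 59.1 deg
d = -R_E*sin(el) + sqrt((R_E*sin(el))^2 + 2*R_E*h + h^2)
d = -6371.0000*sin(1.0315) + sqrt((6371.0000*0.8580649)^2 + 2*6371.0000*22576.582 + 22576.582^2)
d = 23295.3619 km

23295.3619 km


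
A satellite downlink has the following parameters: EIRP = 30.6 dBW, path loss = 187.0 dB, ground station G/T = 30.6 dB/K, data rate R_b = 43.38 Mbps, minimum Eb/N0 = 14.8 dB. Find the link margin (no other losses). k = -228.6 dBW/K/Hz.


C/N0 = EIRP - FSPL + G/T - k = 30.6 - 187.0 + 30.6 - (-228.6)
C/N0 = 102.8000 dB-Hz
R_b = 43.38 Mbps = 4.338e+07 bps -> 10*log10(R_b) = 76.3729 dB-Hz
Eb/N0 = C/N0 - 10*log10(R_b) = 102.8000 - 76.3729 = 26.4271 dB
Margin = Eb/N0 - Eb/N0_req = 26.4271 - 14.8 = 11.6271 dB (link closes)

11.6271 dB


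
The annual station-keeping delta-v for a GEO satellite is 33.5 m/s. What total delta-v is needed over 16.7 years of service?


dV = rate * years = 33.5 * 16.7
dV = 559.4500 m/s

559.4500 m/s


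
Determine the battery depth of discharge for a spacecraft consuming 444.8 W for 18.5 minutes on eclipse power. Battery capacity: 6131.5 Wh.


E_used = P * t / 60 = 444.8 * 18.5 / 60 = 137.1467 Wh
DOD = E_used / E_total * 100 = 137.1467 / 6131.5 * 100
DOD = 2.2368 %

2.2368 %


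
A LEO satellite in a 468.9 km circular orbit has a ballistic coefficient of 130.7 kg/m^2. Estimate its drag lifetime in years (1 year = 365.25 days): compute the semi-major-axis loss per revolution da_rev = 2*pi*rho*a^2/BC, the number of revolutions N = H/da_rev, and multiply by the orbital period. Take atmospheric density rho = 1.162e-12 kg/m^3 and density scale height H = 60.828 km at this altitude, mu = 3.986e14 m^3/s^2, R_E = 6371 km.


a = R_E + alt = 6839.9000 km = 6.8399e+06 m
da_rev = 2*pi*rho*a^2/BC = 2*pi*1.162e-12*(6.8399e+06)^2/130.7 = 2.613424 m per revolution
N = H/da_rev = 60828.0000 m / 2.613424 m = 23275.2108 revolutions
P = 2*pi*sqrt(a^3/mu) = 5629.7077 s
lifetime = N*P = 23275.2108 * 5629.7077 = 1.3103263e+08 s = 1516.5814 days
years = 1516.5814 / 365.25 = 4.1522 years

4.1522 years


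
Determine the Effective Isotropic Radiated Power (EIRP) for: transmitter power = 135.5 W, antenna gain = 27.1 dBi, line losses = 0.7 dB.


Pt = 135.5 W = 21.3194 dBW
EIRP = Pt_dBW + Gt - losses = 21.3194 + 27.1 - 0.7 = 47.7194 dBW

47.7194 dBW


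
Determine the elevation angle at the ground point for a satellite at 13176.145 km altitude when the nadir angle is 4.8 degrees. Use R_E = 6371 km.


r = R_E + alt = 19547.1450 km
Law of sines in the satellite / Earth-center / ground-point triangle:
  sin(nadir)/R_E = sin(90 + el)/r  =>  cos(el) = (r/R_E)*sin(nadir)
cos(el) = (19547.1450 / 6371.0000) * sin(4.8 deg) = 0.2567357
el = arccos(0.2567357) = 75.1235 deg
(Earth-central angle = 90 - nadir - el = 10.0765 deg)

75.1235 degrees


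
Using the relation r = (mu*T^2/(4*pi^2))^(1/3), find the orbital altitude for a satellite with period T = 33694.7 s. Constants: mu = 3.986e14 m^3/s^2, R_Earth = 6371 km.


T = 33694.7 s
r = (mu*T^2/(4*pi^2))^(1/3) = (3.986e14 * 33694.7^2 / (4*pi^2))^(1/3)
r = 2.2547596e+07 m = 22547.5962 km
alt = r - R_E = 22547.5962 - 6371 = 16176.5962 km

16176.5962 km


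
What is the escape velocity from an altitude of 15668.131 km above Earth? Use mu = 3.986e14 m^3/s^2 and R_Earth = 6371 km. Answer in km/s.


r = 6371.0 + 15668.131 = 22039.1310 km = 2.2039131e+07 m
v_esc = sqrt(2*mu/r) = sqrt(2*3.986e14 / 2.2039131e+07)
v_esc = 6014.3183 m/s = 6.0143 km/s

6.0143 km/s


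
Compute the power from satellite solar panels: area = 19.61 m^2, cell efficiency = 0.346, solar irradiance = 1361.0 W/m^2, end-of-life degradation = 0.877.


P = area * eta * S * degradation
P = 19.61 * 0.346 * 1361.0 * 0.877
P = 8098.6273 W

8098.6273 W


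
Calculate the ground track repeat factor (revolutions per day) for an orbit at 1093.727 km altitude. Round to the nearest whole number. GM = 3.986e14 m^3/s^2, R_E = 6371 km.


r = 7.464727e+06 m
T = 2*pi*sqrt(r^3/mu) = 6418.4789 s = 106.9746 min
revs/day = 1440 / 106.9746 = 13.4611
Rounded: 13 revolutions per day

13 revolutions per day


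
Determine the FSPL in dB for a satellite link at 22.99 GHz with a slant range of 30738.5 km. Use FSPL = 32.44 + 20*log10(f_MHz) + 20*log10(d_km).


f = 22.99 GHz = 22990.0000 MHz
d = 30738.5 km
FSPL = 32.44 + 20*log10(22990.0000) + 20*log10(30738.5)
FSPL = 32.44 + 87.2308 + 89.7537
FSPL = 209.4244 dB

209.4244 dB


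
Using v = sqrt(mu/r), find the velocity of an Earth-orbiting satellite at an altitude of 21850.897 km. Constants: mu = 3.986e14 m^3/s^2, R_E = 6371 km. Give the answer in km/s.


r = R_E + alt = 6371.0 + 21850.897 = 28221.8970 km = 2.8221897e+07 m
v = sqrt(mu/r) = sqrt(3.986e14 / 2.8221897e+07) = 3758.1624 m/s = 3.7582 km/s

3.7582 km/s


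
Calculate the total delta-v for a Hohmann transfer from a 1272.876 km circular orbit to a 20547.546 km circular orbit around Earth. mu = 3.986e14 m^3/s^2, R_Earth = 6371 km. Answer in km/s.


r1 = 7643.8760 km = 7.643876e+06 m
r2 = 26918.5460 km = 2.6918546e+07 m
dv1 = sqrt(mu/r1)*(sqrt(2*r2/(r1+r2)) - 1) = 1791.3684 m/s
dv2 = sqrt(mu/r2)*(1 - sqrt(2*r1/(r1+r2))) = 1288.8198 m/s
total dv = |dv1| + |dv2| = 1791.3684 + 1288.8198 = 3080.1882 m/s = 3.0802 km/s

3.0802 km/s


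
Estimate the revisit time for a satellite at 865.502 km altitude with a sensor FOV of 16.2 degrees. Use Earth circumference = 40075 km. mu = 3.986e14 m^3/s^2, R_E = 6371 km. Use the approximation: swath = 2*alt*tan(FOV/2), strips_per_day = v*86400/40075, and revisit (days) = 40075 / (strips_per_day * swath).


swath = 2*865.502*tan(0.1413717) = 246.3584 km
v = sqrt(mu/r) = 7421.7155 m/s = 7.4217 km/s
strips/day = v*86400/40075 = 7.4217*86400/40075 = 16.0009
coverage/day = strips * swath = 16.0009 * 246.3584 = 3941.9563 km
revisit = 40075 / 3941.9563 = 10.1663 days

10.1663 days


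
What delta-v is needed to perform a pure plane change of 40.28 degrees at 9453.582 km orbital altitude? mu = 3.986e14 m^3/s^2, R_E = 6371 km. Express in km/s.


r = 15824.5820 km = 1.5824582e+07 m
V = sqrt(mu/r) = 5018.8304 m/s
di = 40.28 deg = 0.7030186 rad
dV = 2*V*sin(di/2) = 2*5018.8304*sin(0.3515093)
dV = 3456.1194 m/s = 3.4561 km/s

3.4561 km/s


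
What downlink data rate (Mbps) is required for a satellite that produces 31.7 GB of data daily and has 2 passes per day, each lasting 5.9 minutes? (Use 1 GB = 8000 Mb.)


total contact time = 2 * 5.9 * 60 = 708.0000 s
data = 31.7 GB = 253600.0000 Mb
rate = 253600.0000 / 708.0000 = 358.1921 Mbps

358.1921 Mbps


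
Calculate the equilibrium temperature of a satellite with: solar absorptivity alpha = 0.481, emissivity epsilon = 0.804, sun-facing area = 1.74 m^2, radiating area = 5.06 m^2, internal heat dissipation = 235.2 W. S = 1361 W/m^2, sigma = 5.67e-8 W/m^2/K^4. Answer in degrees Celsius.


Numerator = alpha*S*A_sun + Q_int = 0.481*1361*1.74 + 235.2 = 1374.2753 W
Denominator = eps*sigma*A_rad = 0.804*5.67e-8*5.06 = 2.3066921e-07 W/K^4
T^4 = 5.9577754e+09 K^4
T = 277.8248 K = 4.6748 C

4.6748 degrees Celsius


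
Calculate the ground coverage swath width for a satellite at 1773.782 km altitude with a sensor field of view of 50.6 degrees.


FOV = 50.6 deg = 0.8831366 rad
swath = 2 * alt * tan(FOV/2) = 2 * 1773.782 * tan(0.4415683)
swath = 2 * 1773.782 * 0.4726978
swath = 1676.9258 km

1676.9258 km


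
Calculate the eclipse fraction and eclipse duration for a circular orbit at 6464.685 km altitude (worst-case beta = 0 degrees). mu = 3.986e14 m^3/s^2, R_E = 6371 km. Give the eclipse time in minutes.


r = 12835.6850 km
T = 241.2062 min
Eclipse fraction = arcsin(R_E/r)/pi = arcsin(6371.0000/12835.6850)/pi
= arcsin(0.4963506)/pi = 0.1653269
Eclipse duration = 0.1653269 * 241.2062 = 39.8779 min

39.8779 minutes


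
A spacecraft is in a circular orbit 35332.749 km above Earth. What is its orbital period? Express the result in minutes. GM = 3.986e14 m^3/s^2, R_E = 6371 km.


r = 41703.7490 km = 4.1703749e+07 m
T = 2*pi*sqrt(r^3/mu) = 2*pi*sqrt(7.2531272e+22 / 3.986e14)
T = 84756.6667 s = 1412.6111 min

1412.6111 minutes


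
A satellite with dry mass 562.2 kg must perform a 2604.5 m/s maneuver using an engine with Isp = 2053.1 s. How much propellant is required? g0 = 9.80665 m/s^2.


ve = Isp * g0 = 2053.1 * 9.80665 = 20134.033115 m/s
mass ratio = exp(dv/ve) = exp(2604.5/20134.033115) = 1.13809759
m_prop = m_dry * (mr - 1) = 562.2 * (1.13809759 - 1)
m_prop = 77.6385 kg

77.6385 kg


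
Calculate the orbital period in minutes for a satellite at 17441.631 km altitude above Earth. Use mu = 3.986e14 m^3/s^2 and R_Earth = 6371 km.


r = 23812.6310 km = 2.3812631e+07 m
T = 2*pi*sqrt(r^3/mu) = 2*pi*sqrt(1.3502748e+22 / 3.986e14)
T = 36569.7755 s = 609.4963 min

609.4963 minutes


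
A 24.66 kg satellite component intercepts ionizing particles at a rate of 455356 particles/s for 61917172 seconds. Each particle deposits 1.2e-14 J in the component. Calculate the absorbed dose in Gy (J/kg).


Total energy deposited = rate * time * E_per
  = 455356 * 61917172 * 1.2e-14 = 0.3383323 J
Dose = E_total / mass = 0.3383323 / 24.66
Dose = 0.01371988 Gy

0.0137 Gy


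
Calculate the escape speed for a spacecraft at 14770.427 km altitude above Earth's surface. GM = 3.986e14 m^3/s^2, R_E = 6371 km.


r = 6371.0 + 14770.427 = 21141.4270 km = 2.1141427e+07 m
v_esc = sqrt(2*mu/r) = sqrt(2*3.986e14 / 2.1141427e+07)
v_esc = 6140.6804 m/s = 6.1407 km/s

6.1407 km/s


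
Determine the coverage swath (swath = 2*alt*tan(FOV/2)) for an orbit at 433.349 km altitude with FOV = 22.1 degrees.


FOV = 22.1 deg = 0.3857178 rad
swath = 2 * alt * tan(FOV/2) = 2 * 433.349 * tan(0.1928589)
swath = 2 * 433.349 * 0.1952861
swath = 169.2541 km

169.2541 km


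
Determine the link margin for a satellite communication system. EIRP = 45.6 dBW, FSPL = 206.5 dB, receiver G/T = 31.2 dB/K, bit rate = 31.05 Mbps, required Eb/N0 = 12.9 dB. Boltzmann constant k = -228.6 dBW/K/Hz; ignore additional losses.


C/N0 = EIRP - FSPL + G/T - k = 45.6 - 206.5 + 31.2 - (-228.6)
C/N0 = 98.9000 dB-Hz
R_b = 31.05 Mbps = 3.105e+07 bps -> 10*log10(R_b) = 74.9206 dB-Hz
Eb/N0 = C/N0 - 10*log10(R_b) = 98.9000 - 74.9206 = 23.9794 dB
Margin = Eb/N0 - Eb/N0_req = 23.9794 - 12.9 = 11.0794 dB (link closes)

11.0794 dB


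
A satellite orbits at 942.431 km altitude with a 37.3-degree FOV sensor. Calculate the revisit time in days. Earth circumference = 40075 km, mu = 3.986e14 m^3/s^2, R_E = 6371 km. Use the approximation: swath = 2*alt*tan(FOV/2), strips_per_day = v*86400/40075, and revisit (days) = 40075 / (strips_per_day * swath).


swath = 2*942.431*tan(0.3255039) = 636.1578 km
v = sqrt(mu/r) = 7382.5783 m/s = 7.3826 km/s
strips/day = v*86400/40075 = 7.3826*86400/40075 = 15.9165
coverage/day = strips * swath = 15.9165 * 636.1578 = 10125.4224 km
revisit = 40075 / 10125.4224 = 3.9579 days

3.9579 days


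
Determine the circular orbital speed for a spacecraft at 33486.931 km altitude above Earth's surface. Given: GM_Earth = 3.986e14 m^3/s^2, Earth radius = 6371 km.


r = R_E + alt = 6371.0 + 33486.931 = 39857.9310 km = 3.9857931e+07 m
v = sqrt(mu/r) = sqrt(3.986e14 / 3.9857931e+07) = 3162.3597 m/s = 3.1624 km/s

3.1624 km/s


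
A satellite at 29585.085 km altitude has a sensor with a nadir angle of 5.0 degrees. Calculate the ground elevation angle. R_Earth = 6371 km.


r = R_E + alt = 35956.0850 km
Law of sines in the satellite / Earth-center / ground-point triangle:
  sin(nadir)/R_E = sin(90 + el)/r  =>  cos(el) = (r/R_E)*sin(nadir)
cos(el) = (35956.0850 / 6371.0000) * sin(5.0 deg) = 0.4918819
el = arccos(0.4918819) = 60.5357 deg
(Earth-central angle = 90 - nadir - el = 24.4643 deg)

60.5357 degrees


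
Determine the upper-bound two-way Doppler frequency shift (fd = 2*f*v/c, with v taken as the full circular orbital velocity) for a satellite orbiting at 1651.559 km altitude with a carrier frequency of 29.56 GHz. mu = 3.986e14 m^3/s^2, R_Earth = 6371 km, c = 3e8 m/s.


r = 8.022559e+06 m
v = sqrt(mu/r) = 7048.7513 m/s (worst-case radial velocity)
f = 29.56 GHz = 2.956e+10 Hz
fd = 2*f*v/c = 2*2.956e+10*7048.7513/3.0e+08
fd = 1.3890739e+06 Hz

1.3891e+06 Hz


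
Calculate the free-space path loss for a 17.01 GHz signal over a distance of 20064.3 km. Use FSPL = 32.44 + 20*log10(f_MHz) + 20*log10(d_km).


f = 17.01 GHz = 17010.0000 MHz
d = 20064.3 km
FSPL = 32.44 + 20*log10(17010.0000) + 20*log10(20064.3)
FSPL = 32.44 + 84.6141 + 86.0485
FSPL = 203.1026 dB

203.1026 dB


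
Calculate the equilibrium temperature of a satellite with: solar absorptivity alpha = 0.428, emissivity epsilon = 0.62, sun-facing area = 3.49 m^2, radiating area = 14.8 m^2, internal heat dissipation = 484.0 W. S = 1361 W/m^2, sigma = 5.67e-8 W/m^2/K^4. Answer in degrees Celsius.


Numerator = alpha*S*A_sun + Q_int = 0.428*1361*3.49 + 484.0 = 2516.9529 W
Denominator = eps*sigma*A_rad = 0.62*5.67e-8*14.8 = 5.202792e-07 W/K^4
T^4 = 4.8376966e+09 K^4
T = 263.7301 K = -9.4199 C

-9.4199 degrees Celsius
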